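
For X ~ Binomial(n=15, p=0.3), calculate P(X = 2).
0.091560

We have X ~ Binomial(n=15, p=0.3).

For a Binomial distribution, the PMF gives us the probability of each outcome.

Using the PMF formula:
P(X = 2) = 0.091560

Rounded to 4 decimal places: 0.0916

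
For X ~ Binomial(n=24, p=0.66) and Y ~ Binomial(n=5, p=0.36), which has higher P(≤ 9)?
Y has higher probability (P(Y ≤ 9) = 1.0000 > P(X ≤ 9) = 0.0040)

Compute P(≤ 9) for each distribution:

X ~ Binomial(n=24, p=0.66):
P(X ≤ 9) = 0.0040

Y ~ Binomial(n=5, p=0.36):
P(Y ≤ 9) = 1.0000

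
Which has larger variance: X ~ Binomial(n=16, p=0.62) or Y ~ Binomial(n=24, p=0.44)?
Y has larger variance (5.9136 > 3.7696)

Compute the variance for each distribution:

X ~ Binomial(n=16, p=0.62):
Var(X) = 3.7696

Y ~ Binomial(n=24, p=0.44):
Var(Y) = 5.9136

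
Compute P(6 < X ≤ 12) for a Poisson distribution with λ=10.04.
0.660111

We have X ~ Poisson(λ=10.04).

To find P(6 < X ≤ 12), we use:
P(6 < X ≤ 12) = P(X ≤ 12) - P(X ≤ 6)
                 = F(12) - F(6)
                 = 0.787750 - 0.127639
                 = 0.660111

So there's approximately a 66.0% chance that X falls in this range.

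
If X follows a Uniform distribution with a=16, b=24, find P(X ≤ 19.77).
0.471250

We have X ~ Uniform(a=16, b=24).

The CDF gives us P(X ≤ k).

Using the CDF:
P(X ≤ 19.77) = 0.471250

This means there's approximately a 47.1% chance that X is at most 19.77.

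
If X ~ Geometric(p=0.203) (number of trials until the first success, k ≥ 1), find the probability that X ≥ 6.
0.321582

We have X ~ Geometric(p=0.203) (number of trials until the first success, k ≥ 1).

For discrete distributions, P(X ≥ 6) = 1 - P(X ≤ 5).

P(X ≤ 5) = 0.678418
P(X ≥ 6) = 1 - 0.678418 = 0.321582

So there's approximately a 32.2% chance that X is at least 6.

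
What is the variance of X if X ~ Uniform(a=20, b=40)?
33.3333

We have X ~ Uniform(a=20, b=40).

For a Uniform distribution with a=20, b=40:
Var(X) = 33.3333

The variance measures the spread of the distribution around the mean.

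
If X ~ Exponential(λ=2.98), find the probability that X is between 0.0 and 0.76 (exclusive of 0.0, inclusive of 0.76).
0.896149

We have X ~ Exponential(λ=2.98).

To find P(0.0 < X ≤ 0.76), we use:
P(0.0 < X ≤ 0.76) = P(X ≤ 0.76) - P(X ≤ 0.0)
                 = F(0.76) - F(0.0)
                 = 0.896149 - 0.000000
                 = 0.896149

So there's approximately a 89.6% chance that X falls in this range.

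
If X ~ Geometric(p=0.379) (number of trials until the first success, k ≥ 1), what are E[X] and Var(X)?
E[X] = 2.6385, Var(X) = 4.3233

We have X ~ Geometric(p=0.379) (number of trials until the first success, k ≥ 1).

For a Geometric distribution with p=0.379 (number of trials until the first success, k ≥ 1):

Expected value:
E[X] = 2.6385

Variance:
Var(X) = 4.3233

Standard deviation:
σ = √Var(X) = 2.0792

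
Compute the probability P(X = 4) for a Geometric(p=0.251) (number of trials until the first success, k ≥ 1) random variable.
0.105468

We have X ~ Geometric(p=0.251) (number of trials until the first success, k ≥ 1).

For a Geometric distribution, the PMF gives us the probability of each outcome.

Using the PMF formula:
P(X = 4) = 0.105468

Rounded to 4 decimal places: 0.1055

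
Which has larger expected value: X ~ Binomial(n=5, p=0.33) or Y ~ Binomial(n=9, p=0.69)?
Y has larger mean (6.2100 > 1.6500)

Compute the expected value for each distribution:

X ~ Binomial(n=5, p=0.33):
E[X] = 1.6500

Y ~ Binomial(n=9, p=0.69):
E[Y] = 6.2100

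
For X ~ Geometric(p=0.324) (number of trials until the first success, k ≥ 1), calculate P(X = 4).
0.100089

We have X ~ Geometric(p=0.324) (number of trials until the first success, k ≥ 1).

For a Geometric distribution, the PMF gives us the probability of each outcome.

Using the PMF formula:
P(X = 4) = 0.100089

Rounded to 4 decimal places: 0.1001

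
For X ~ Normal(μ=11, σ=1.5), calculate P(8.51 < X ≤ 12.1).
0.719865

We have X ~ Normal(μ=11, σ=1.5).

To find P(8.51 < X ≤ 12.1), we use:
P(8.51 < X ≤ 12.1) = P(X ≤ 12.1) - P(X ≤ 8.51)
                 = F(12.1) - F(8.51)
                 = 0.768322 - 0.048457
                 = 0.719865

So there's approximately a 72.0% chance that X falls in this range.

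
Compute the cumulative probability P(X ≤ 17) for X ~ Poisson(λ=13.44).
0.864649

We have X ~ Poisson(λ=13.44).

The CDF gives us P(X ≤ k).

Using the CDF:
P(X ≤ 17) = 0.864649

This means there's approximately a 86.5% chance that X is at most 17.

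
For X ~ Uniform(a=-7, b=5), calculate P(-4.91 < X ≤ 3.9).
0.734167

We have X ~ Uniform(a=-7, b=5).

To find P(-4.91 < X ≤ 3.9), we use:
P(-4.91 < X ≤ 3.9) = P(X ≤ 3.9) - P(X ≤ -4.91)
                 = F(3.9) - F(-4.91)
                 = 0.908333 - 0.174167
                 = 0.734167

So there's approximately a 73.4% chance that X falls in this range.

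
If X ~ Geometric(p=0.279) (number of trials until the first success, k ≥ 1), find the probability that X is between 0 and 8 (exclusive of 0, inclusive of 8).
0.926973

We have X ~ Geometric(p=0.279) (number of trials until the first success, k ≥ 1).

To find P(0 < X ≤ 8), we use:
P(0 < X ≤ 8) = P(X ≤ 8) - P(X ≤ 0)
                 = F(8) - F(0)
                 = 0.926973 - 0.000000
                 = 0.926973

So there's approximately a 92.7% chance that X falls in this range.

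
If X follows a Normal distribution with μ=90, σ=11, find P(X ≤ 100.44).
0.828713

We have X ~ Normal(μ=90, σ=11).

The CDF gives us P(X ≤ k).

Using the CDF:
P(X ≤ 100.44) = 0.828713

This means there's approximately a 82.9% chance that X is at most 100.44.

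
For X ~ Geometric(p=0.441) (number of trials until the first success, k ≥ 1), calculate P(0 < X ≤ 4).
0.902356

We have X ~ Geometric(p=0.441) (number of trials until the first success, k ≥ 1).

To find P(0 < X ≤ 4), we use:
P(0 < X ≤ 4) = P(X ≤ 4) - P(X ≤ 0)
                 = F(4) - F(0)
                 = 0.902356 - 0.000000
                 = 0.902356

So there's approximately a 90.2% chance that X falls in this range.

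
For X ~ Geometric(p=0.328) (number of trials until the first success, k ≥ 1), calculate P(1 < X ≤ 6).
0.579909

We have X ~ Geometric(p=0.328) (number of trials until the first success, k ≥ 1).

To find P(1 < X ≤ 6), we use:
P(1 < X ≤ 6) = P(X ≤ 6) - P(X ≤ 1)
                 = F(6) - F(1)
                 = 0.907909 - 0.328000
                 = 0.579909

So there's approximately a 58.0% chance that X falls in this range.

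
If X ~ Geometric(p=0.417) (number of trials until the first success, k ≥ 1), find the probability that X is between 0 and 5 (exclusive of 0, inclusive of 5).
0.932649

We have X ~ Geometric(p=0.417) (number of trials until the first success, k ≥ 1).

To find P(0 < X ≤ 5), we use:
P(0 < X ≤ 5) = P(X ≤ 5) - P(X ≤ 0)
                 = F(5) - F(0)
                 = 0.932649 - 0.000000
                 = 0.932649

So there's approximately a 93.3% chance that X falls in this range.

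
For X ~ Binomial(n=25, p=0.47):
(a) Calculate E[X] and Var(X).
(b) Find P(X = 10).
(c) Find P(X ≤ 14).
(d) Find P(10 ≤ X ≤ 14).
(a) E[X] = 11.7500, Var(X) = 6.2275
(b) P(X = 10) = 0.125748
(c) P(X ≤ 14) = 0.864721
(d) P(10 ≤ X ≤ 14) = 0.680687

We have X ~ Binomial(n=25, p=0.47).

(a) Moments:
E[X] = 11.7500
Var(X) = 6.2275
σ = √Var(X) = 2.4955

(b) Point probability using PMF:
P(X = 10) = 0.125748

(c) Cumulative probability using CDF:
P(X ≤ 14) = F(14) = 0.864721

(d) Range probability:
P(10 ≤ X ≤ 14) = P(X ≤ 14) - P(X ≤ 9)
                   = F(14) - F(9)
                   = 0.864721 - 0.184034
                   = 0.680687

This means approximately 68.1% of outcomes fall in the interval [10, 14].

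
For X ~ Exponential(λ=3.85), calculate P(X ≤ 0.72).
0.937463

We have X ~ Exponential(λ=3.85).

The CDF gives us P(X ≤ k).

Using the CDF:
P(X ≤ 0.72) = 0.937463

This means there's approximately a 93.7% chance that X is at most 0.72.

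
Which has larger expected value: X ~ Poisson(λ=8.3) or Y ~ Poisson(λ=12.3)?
Y has larger mean (12.3000 > 8.3000)

Compute the expected value for each distribution:

X ~ Poisson(λ=8.3):
E[X] = 8.3000

Y ~ Poisson(λ=12.3):
E[Y] = 12.3000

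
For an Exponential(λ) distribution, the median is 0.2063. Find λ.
λ = 3.3599

For X ~ Exponential(λ), the CDF is F(x) = 1 - e^(-λx).
The median m satisfies F(m) = 0.5:
1 - e^(-λm) = 0.5
e^(-λm) = 0.5
λm = ln(2)
m = ln(2) / λ

Given m = 0.2063:
λ = ln(2) / 0.2063 = 0.693147 / 0.2063 = 3.3599

Verification: ln(2) / 3.3599 = 0.2063 ✓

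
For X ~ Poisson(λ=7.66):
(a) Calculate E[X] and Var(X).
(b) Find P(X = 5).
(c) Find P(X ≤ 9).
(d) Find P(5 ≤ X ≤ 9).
(a) E[X] = 7.6600, Var(X) = 7.6600
(b) P(X = 5) = 0.103578
(c) P(X ≤ 9) = 0.757814
(d) P(5 ≤ X ≤ 9) = 0.636990

We have X ~ Poisson(λ=7.66).

(a) Moments:
E[X] = 7.6600
Var(X) = 7.6600
σ = √Var(X) = 2.7677

(b) Point probability using PMF:
P(X = 5) = 0.103578

(c) Cumulative probability using CDF:
P(X ≤ 9) = F(9) = 0.757814

(d) Range probability:
P(5 ≤ X ≤ 9) = P(X ≤ 9) - P(X ≤ 4)
                   = F(9) - F(4)
                   = 0.757814 - 0.120823
                   = 0.636990

This means approximately 63.7% of outcomes fall in the interval [5, 9].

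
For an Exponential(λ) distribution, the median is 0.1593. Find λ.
λ = 4.3512

For X ~ Exponential(λ), the CDF is F(x) = 1 - e^(-λx).
The median m satisfies F(m) = 0.5:
1 - e^(-λm) = 0.5
e^(-λm) = 0.5
λm = ln(2)
m = ln(2) / λ

Given m = 0.1593:
λ = ln(2) / 0.1593 = 0.693147 / 0.1593 = 4.3512

Verification: ln(2) / 4.3512 = 0.1593 ✓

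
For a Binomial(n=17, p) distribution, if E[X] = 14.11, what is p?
p = 0.83

For a Binomial(n, p) distribution:
E[X] = n × p

Given n = 17 and E[X] = 14.11:
14.11 = 17 × p
p = 14.11 / 17 = 0.83

Verification: Binomial(17, 0.83) has E[X] = 14.11 ✓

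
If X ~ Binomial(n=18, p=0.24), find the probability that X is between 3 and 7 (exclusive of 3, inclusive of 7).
0.613336

We have X ~ Binomial(n=18, p=0.24).

To find P(3 < X ≤ 7), we use:
P(3 < X ≤ 7) = P(X ≤ 7) - P(X ≤ 3)
                 = F(7) - F(3)
                 = 0.954220 - 0.340884
                 = 0.613336

So there's approximately a 61.3% chance that X falls in this range.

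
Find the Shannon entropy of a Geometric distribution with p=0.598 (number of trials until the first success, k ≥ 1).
1.1268 nats

We have X ~ Geometric(p=0.598) (number of trials until the first success, k ≥ 1).

The Shannon entropy measures the uncertainty or information content of the distribution.

For a Geometric distribution with p=0.598 (number of trials until the first success, k ≥ 1):
H(X) = 1.1268 nats

(In bits, this would be 1.6256 bits.)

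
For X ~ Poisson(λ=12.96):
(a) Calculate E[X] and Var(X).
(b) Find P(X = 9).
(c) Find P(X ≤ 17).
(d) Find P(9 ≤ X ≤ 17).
(a) E[X] = 12.9600, Var(X) = 12.9600
(b) P(X = 9) = 0.066869
(c) P(X ≤ 17) = 0.892650
(d) P(9 ≤ X ≤ 17) = 0.791049

We have X ~ Poisson(λ=12.96).

(a) Moments:
E[X] = 12.9600
Var(X) = 12.9600
σ = √Var(X) = 3.6000

(b) Point probability using PMF:
P(X = 9) = 0.066869

(c) Cumulative probability using CDF:
P(X ≤ 17) = F(17) = 0.892650

(d) Range probability:
P(9 ≤ X ≤ 17) = P(X ≤ 17) - P(X ≤ 8)
                   = F(17) - F(8)
                   = 0.892650 - 0.101601
                   = 0.791049

This means approximately 79.1% of outcomes fall in the interval [9, 17].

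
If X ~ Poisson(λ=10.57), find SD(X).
3.2512

We have X ~ Poisson(λ=10.57).

For a Poisson distribution with λ=10.57:
σ = √Var(X) = 3.2512

The standard deviation is the square root of the variance.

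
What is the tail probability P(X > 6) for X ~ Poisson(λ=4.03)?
0.113823

We have X ~ Poisson(λ=4.03).

P(X > 6) = 1 - P(X ≤ 6)
                = 1 - F(6)
                = 1 - 0.886177
                = 0.113823

So there's approximately a 11.4% chance that X exceeds 6.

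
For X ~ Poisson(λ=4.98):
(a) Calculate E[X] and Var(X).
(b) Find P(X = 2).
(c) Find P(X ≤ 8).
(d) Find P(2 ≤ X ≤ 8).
(a) E[X] = 4.9800, Var(X) = 4.9800
(b) P(X = 2) = 0.085240
(c) P(X ≤ 8) = 0.933204
(d) P(2 ≤ X ≤ 8) = 0.892097

We have X ~ Poisson(λ=4.98).

(a) Moments:
E[X] = 4.9800
Var(X) = 4.9800
σ = √Var(X) = 2.2316

(b) Point probability using PMF:
P(X = 2) = 0.085240

(c) Cumulative probability using CDF:
P(X ≤ 8) = F(8) = 0.933204

(d) Range probability:
P(2 ≤ X ≤ 8) = P(X ≤ 8) - P(X ≤ 1)
                   = F(8) - F(1)
                   = 0.933204 - 0.041107
                   = 0.892097

This means approximately 89.2% of outcomes fall in the interval [2, 8].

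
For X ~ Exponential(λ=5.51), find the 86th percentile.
0.3568

We have X ~ Exponential(λ=5.51).

We want to find x such that P(X ≤ x) = 0.86.

This is the 86th percentile, which means 86% of values fall below this point.

Using the inverse CDF (quantile function):
x = F⁻¹(0.86) = 0.3568

Verification: P(X ≤ 0.3568) = 0.86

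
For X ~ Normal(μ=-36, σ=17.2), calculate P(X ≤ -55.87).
0.123998

We have X ~ Normal(μ=-36, σ=17.2).

The CDF gives us P(X ≤ k).

Using the CDF:
P(X ≤ -55.87) = 0.123998

This means there's approximately a 12.4% chance that X is at most -55.87.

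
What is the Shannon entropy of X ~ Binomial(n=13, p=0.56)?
1.9999 nats

We have X ~ Binomial(n=13, p=0.56).

The Shannon entropy measures the uncertainty or information content of the distribution.

For a Binomial distribution with n=13, p=0.56:
H(X) = 1.9999 nats

(In bits, this would be 2.8853 bits.)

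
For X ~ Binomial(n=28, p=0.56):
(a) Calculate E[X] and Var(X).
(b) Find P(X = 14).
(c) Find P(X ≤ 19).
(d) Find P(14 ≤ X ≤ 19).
(a) E[X] = 15.6800, Var(X) = 6.8992
(b) P(X = 14) = 0.121981
(c) P(X ≤ 19) = 0.928993
(d) P(14 ≤ X ≤ 19) = 0.726169

We have X ~ Binomial(n=28, p=0.56).

(a) Moments:
E[X] = 15.6800
Var(X) = 6.8992
σ = √Var(X) = 2.6266

(b) Point probability using PMF:
P(X = 14) = 0.121981

(c) Cumulative probability using CDF:
P(X ≤ 19) = F(19) = 0.928993

(d) Range probability:
P(14 ≤ X ≤ 19) = P(X ≤ 19) - P(X ≤ 13)
                   = F(19) - F(13)
                   = 0.928993 - 0.202824
                   = 0.726169

This means approximately 72.6% of outcomes fall in the interval [14, 19].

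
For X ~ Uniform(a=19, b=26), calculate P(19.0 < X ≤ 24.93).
0.847143

We have X ~ Uniform(a=19, b=26).

To find P(19.0 < X ≤ 24.93), we use:
P(19.0 < X ≤ 24.93) = P(X ≤ 24.93) - P(X ≤ 19.0)
                 = F(24.93) - F(19.0)
                 = 0.847143 - 0.000000
                 = 0.847143

So there's approximately a 84.7% chance that X falls in this range.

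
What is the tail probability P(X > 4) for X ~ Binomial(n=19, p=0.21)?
0.368057

We have X ~ Binomial(n=19, p=0.21).

P(X > 4) = 1 - P(X ≤ 4)
                = 1 - F(4)
                = 1 - 0.631943
                = 0.368057

So there's approximately a 36.8% chance that X exceeds 4.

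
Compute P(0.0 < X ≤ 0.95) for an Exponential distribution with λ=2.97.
0.940483

We have X ~ Exponential(λ=2.97).

To find P(0.0 < X ≤ 0.95), we use:
P(0.0 < X ≤ 0.95) = P(X ≤ 0.95) - P(X ≤ 0.0)
                 = F(0.95) - F(0.0)
                 = 0.940483 - 0.000000
                 = 0.940483

So there's approximately a 94.0% chance that X falls in this range.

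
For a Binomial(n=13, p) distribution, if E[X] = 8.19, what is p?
p = 0.63

For a Binomial(n, p) distribution:
E[X] = n × p

Given n = 13 and E[X] = 8.19:
8.19 = 13 × p
p = 8.19 / 13 = 0.63

Verification: Binomial(13, 0.63) has E[X] = 8.19 ✓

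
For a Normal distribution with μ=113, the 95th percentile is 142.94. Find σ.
σ = 18.2022

For X ~ Normal(μ, σ), the p-th percentile satisfies x = μ + z_p × σ,
where z_p = Φ⁻¹(p) is the standard normal quantile.

Step 1: z_{0.95} = Φ⁻¹(0.95) = 1.6449

Step 2: Solve for σ:
142.94 = 113 + 1.6449 × σ
σ = (142.94 - 113) / 1.6449
σ = 29.94 / 1.6449
σ = 18.2022

Verification: μ + z × σ = 113 + 1.6449 × 18.2022 = 142.94 ✓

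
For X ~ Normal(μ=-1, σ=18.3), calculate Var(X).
334.8900

We have X ~ Normal(μ=-1, σ=18.3).

For a Normal distribution with μ=-1, σ=18.3:
Var(X) = 334.8900

The variance measures the spread of the distribution around the mean.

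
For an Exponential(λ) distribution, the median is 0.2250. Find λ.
λ = 3.0807

For X ~ Exponential(λ), the CDF is F(x) = 1 - e^(-λx).
The median m satisfies F(m) = 0.5:
1 - e^(-λm) = 0.5
e^(-λm) = 0.5
λm = ln(2)
m = ln(2) / λ

Given m = 0.2250:
λ = ln(2) / 0.2250 = 0.693147 / 0.2250 = 3.0807

Verification: ln(2) / 3.0807 = 0.2250 ✓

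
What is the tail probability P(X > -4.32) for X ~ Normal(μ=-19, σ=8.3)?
0.038474

We have X ~ Normal(μ=-19, σ=8.3).

P(X > -4.32) = 1 - P(X ≤ -4.32)
                = 1 - F(-4.32)
                = 1 - 0.961526
                = 0.038474

So there's approximately a 3.8% chance that X exceeds -4.32.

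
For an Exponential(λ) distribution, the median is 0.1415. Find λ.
λ = 4.8986

For X ~ Exponential(λ), the CDF is F(x) = 1 - e^(-λx).
The median m satisfies F(m) = 0.5:
1 - e^(-λm) = 0.5
e^(-λm) = 0.5
λm = ln(2)
m = ln(2) / λ

Given m = 0.1415:
λ = ln(2) / 0.1415 = 0.693147 / 0.1415 = 4.8986

Verification: ln(2) / 4.8986 = 0.1415 ✓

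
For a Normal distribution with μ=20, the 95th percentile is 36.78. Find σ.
σ = 10.2015

For X ~ Normal(μ, σ), the p-th percentile satisfies x = μ + z_p × σ,
where z_p = Φ⁻¹(p) is the standard normal quantile.

Step 1: z_{0.95} = Φ⁻¹(0.95) = 1.6449

Step 2: Solve for σ:
36.78 = 20 + 1.6449 × σ
σ = (36.78 - 20) / 1.6449
σ = 16.78 / 1.6449
σ = 10.2015

Verification: μ + z × σ = 20 + 1.6449 × 10.2015 = 36.78 ✓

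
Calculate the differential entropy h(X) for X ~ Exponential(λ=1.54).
0.5682 nats

We have X ~ Exponential(λ=1.54).

The differential entropy measures the uncertainty or information content of the distribution.

For an Exponential distribution with λ=1.54:
h(X) = 0.5682 nats

(In bits, this would be 0.8198 bits.)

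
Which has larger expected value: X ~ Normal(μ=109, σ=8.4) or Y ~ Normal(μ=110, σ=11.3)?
Y has larger mean (110.0000 > 109.0000)

Compute the expected value for each distribution:

X ~ Normal(μ=109, σ=8.4):
E[X] = 109.0000

Y ~ Normal(μ=110, σ=11.3):
E[Y] = 110.0000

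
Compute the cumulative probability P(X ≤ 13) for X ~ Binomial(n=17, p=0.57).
0.972882

We have X ~ Binomial(n=17, p=0.57).

The CDF gives us P(X ≤ k).

Using the CDF:
P(X ≤ 13) = 0.972882

This means there's approximately a 97.3% chance that X is at most 13.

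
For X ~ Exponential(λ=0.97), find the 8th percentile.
0.0860

We have X ~ Exponential(λ=0.97).

We want to find x such that P(X ≤ x) = 0.08.

This is the 8th percentile, which means 8% of values fall below this point.

Using the inverse CDF (quantile function):
x = F⁻¹(0.08) = 0.0860

Verification: P(X ≤ 0.0860) = 0.08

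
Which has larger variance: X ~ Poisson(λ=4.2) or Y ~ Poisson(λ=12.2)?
Y has larger variance (12.2000 > 4.2000)

Compute the variance for each distribution:

X ~ Poisson(λ=4.2):
Var(X) = 4.2000

Y ~ Poisson(λ=12.2):
Var(Y) = 12.2000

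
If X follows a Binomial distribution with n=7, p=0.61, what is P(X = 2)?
0.070502

We have X ~ Binomial(n=7, p=0.61).

For a Binomial distribution, the PMF gives us the probability of each outcome.

Using the PMF formula:
P(X = 2) = 0.070502

Rounded to 4 decimal places: 0.0705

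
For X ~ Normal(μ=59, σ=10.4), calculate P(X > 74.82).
0.064111

We have X ~ Normal(μ=59, σ=10.4).

P(X > 74.82) = 1 - P(X ≤ 74.82)
                = 1 - F(74.82)
                = 1 - 0.935889
                = 0.064111

So there's approximately a 6.4% chance that X exceeds 74.82.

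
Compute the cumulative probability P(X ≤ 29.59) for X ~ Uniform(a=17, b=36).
0.662632

We have X ~ Uniform(a=17, b=36).

The CDF gives us P(X ≤ k).

Using the CDF:
P(X ≤ 29.59) = 0.662632

This means there's approximately a 66.3% chance that X is at most 29.59.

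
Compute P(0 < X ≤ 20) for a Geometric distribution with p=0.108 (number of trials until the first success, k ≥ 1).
0.898306

We have X ~ Geometric(p=0.108) (number of trials until the first success, k ≥ 1).

To find P(0 < X ≤ 20), we use:
P(0 < X ≤ 20) = P(X ≤ 20) - P(X ≤ 0)
                 = F(20) - F(0)
                 = 0.898306 - 0.000000
                 = 0.898306

So there's approximately a 89.8% chance that X falls in this range.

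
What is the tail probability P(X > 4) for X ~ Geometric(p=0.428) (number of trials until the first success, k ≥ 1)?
0.107049

We have X ~ Geometric(p=0.428) (number of trials until the first success, k ≥ 1).

P(X > 4) = 1 - P(X ≤ 4)
                = 1 - F(4)
                = 1 - 0.892951
                = 0.107049

So there's approximately a 10.7% chance that X exceeds 4.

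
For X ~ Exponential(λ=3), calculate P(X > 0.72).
0.115325

We have X ~ Exponential(λ=3).

P(X > 0.72) = 1 - P(X ≤ 0.72)
                = 1 - F(0.72)
                = 1 - 0.884675
                = 0.115325

So there's approximately a 11.5% chance that X exceeds 0.72.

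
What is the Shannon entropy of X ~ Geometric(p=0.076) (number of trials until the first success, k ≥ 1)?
3.5380 nats

We have X ~ Geometric(p=0.076) (number of trials until the first success, k ≥ 1).

The Shannon entropy measures the uncertainty or information content of the distribution.

For a Geometric distribution with p=0.076 (number of trials until the first success, k ≥ 1):
H(X) = 3.5380 nats

(In bits, this would be 5.1043 bits.)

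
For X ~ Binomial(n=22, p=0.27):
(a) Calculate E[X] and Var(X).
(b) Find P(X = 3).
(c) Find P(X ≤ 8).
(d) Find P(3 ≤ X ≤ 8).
(a) E[X] = 5.9400, Var(X) = 4.3362
(b) P(X = 3) = 0.076691
(c) P(X ≤ 8) = 0.888084
(d) P(3 ≤ X ≤ 8) = 0.847989

We have X ~ Binomial(n=22, p=0.27).

(a) Moments:
E[X] = 5.9400
Var(X) = 4.3362
σ = √Var(X) = 2.0824

(b) Point probability using PMF:
P(X = 3) = 0.076691

(c) Cumulative probability using CDF:
P(X ≤ 8) = F(8) = 0.888084

(d) Range probability:
P(3 ≤ X ≤ 8) = P(X ≤ 8) - P(X ≤ 2)
                   = F(8) - F(2)
                   = 0.888084 - 0.040096
                   = 0.847989

This means approximately 84.8% of outcomes fall in the interval [3, 8].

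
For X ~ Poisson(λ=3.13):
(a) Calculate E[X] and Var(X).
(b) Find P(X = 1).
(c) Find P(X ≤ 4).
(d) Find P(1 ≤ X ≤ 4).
(a) E[X] = 3.1300, Var(X) = 3.1300
(b) P(X = 1) = 0.136837
(c) P(X ≤ 4) = 0.792967
(d) P(1 ≤ X ≤ 4) = 0.749249

We have X ~ Poisson(λ=3.13).

(a) Moments:
E[X] = 3.1300
Var(X) = 3.1300
σ = √Var(X) = 1.7692

(b) Point probability using PMF:
P(X = 1) = 0.136837

(c) Cumulative probability using CDF:
P(X ≤ 4) = F(4) = 0.792967

(d) Range probability:
P(1 ≤ X ≤ 4) = P(X ≤ 4) - P(X ≤ 0)
                   = F(4) - F(0)
                   = 0.792967 - 0.043718
                   = 0.749249

This means approximately 74.9% of outcomes fall in the interval [1, 4].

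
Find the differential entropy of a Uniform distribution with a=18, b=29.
2.3979 nats

We have X ~ Uniform(a=18, b=29).

The differential entropy measures the uncertainty or information content of the distribution.

For a Uniform distribution with a=18, b=29:
h(X) = 2.3979 nats

(In bits, this would be 3.4594 bits.)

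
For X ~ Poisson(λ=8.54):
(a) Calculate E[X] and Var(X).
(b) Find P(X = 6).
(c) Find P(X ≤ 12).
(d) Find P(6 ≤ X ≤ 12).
(a) E[X] = 8.5400, Var(X) = 8.5400
(b) P(X = 6) = 0.105327
(c) P(X ≤ 12) = 0.906646
(d) P(6 ≤ X ≤ 12) = 0.760034

We have X ~ Poisson(λ=8.54).

(a) Moments:
E[X] = 8.5400
Var(X) = 8.5400
σ = √Var(X) = 2.9223

(b) Point probability using PMF:
P(X = 6) = 0.105327

(c) Cumulative probability using CDF:
P(X ≤ 12) = F(12) = 0.906646

(d) Range probability:
P(6 ≤ X ≤ 12) = P(X ≤ 12) - P(X ≤ 5)
                   = F(12) - F(5)
                   = 0.906646 - 0.146613
                   = 0.760034

This means approximately 76.0% of outcomes fall in the interval [6, 12].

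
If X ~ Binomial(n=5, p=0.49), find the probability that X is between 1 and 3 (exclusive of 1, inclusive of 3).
0.624500

We have X ~ Binomial(n=5, p=0.49).

To find P(1 < X ≤ 3), we use:
P(1 < X ≤ 3) = P(X ≤ 3) - P(X ≤ 1)
                 = F(3) - F(1)
                 = 0.824750 - 0.200250
                 = 0.624500

So there's approximately a 62.5% chance that X falls in this range.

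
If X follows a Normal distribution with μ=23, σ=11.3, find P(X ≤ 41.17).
0.946079

We have X ~ Normal(μ=23, σ=11.3).

The CDF gives us P(X ≤ k).

Using the CDF:
P(X ≤ 41.17) = 0.946079

This means there's approximately a 94.6% chance that X is at most 41.17.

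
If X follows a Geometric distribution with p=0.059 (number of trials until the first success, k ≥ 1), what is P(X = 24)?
0.014568

We have X ~ Geometric(p=0.059) (number of trials until the first success, k ≥ 1).

For a Geometric distribution, the PMF gives us the probability of each outcome.

Using the PMF formula:
P(X = 24) = 0.014568

Rounded to 4 decimal places: 0.0146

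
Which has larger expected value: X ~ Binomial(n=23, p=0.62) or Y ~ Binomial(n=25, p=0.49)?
X has larger mean (14.2600 > 12.2500)

Compute the expected value for each distribution:

X ~ Binomial(n=23, p=0.62):
E[X] = 14.2600

Y ~ Binomial(n=25, p=0.49):
E[Y] = 12.2500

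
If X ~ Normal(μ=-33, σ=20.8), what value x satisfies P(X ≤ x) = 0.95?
1.2130

We have X ~ Normal(μ=-33, σ=20.8).

We want to find x such that P(X ≤ x) = 0.95.

This is the 95th percentile, which means 95% of values fall below this point.

Using the inverse CDF (quantile function):
x = F⁻¹(0.95) = 1.2130

Verification: P(X ≤ 1.2130) = 0.95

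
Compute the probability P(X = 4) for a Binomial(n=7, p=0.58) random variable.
0.293446

We have X ~ Binomial(n=7, p=0.58).

For a Binomial distribution, the PMF gives us the probability of each outcome.

Using the PMF formula:
P(X = 4) = 0.293446

Rounded to 4 decimal places: 0.2934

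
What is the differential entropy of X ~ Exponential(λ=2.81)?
-0.0332 nats

We have X ~ Exponential(λ=2.81).

The differential entropy measures the uncertainty or information content of the distribution.

For an Exponential distribution with λ=2.81:
h(X) = -0.0332 nats

(In bits, this would be -0.0479 bits.)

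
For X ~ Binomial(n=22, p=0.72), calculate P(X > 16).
0.389913

We have X ~ Binomial(n=22, p=0.72).

P(X > 16) = 1 - P(X ≤ 16)
                = 1 - F(16)
                = 1 - 0.610087
                = 0.389913

So there's approximately a 39.0% chance that X exceeds 16.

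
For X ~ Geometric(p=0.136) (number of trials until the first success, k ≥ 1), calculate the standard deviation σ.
6.8347

We have X ~ Geometric(p=0.136) (number of trials until the first success, k ≥ 1).

For a Geometric distribution with p=0.136 (number of trials until the first success, k ≥ 1):
σ = √Var(X) = 6.8347

The standard deviation is the square root of the variance.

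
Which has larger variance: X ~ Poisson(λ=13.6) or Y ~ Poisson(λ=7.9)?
X has larger variance (13.6000 > 7.9000)

Compute the variance for each distribution:

X ~ Poisson(λ=13.6):
Var(X) = 13.6000

Y ~ Poisson(λ=7.9):
Var(Y) = 7.9000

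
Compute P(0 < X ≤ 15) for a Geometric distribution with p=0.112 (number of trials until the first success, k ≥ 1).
0.831657

We have X ~ Geometric(p=0.112) (number of trials until the first success, k ≥ 1).

To find P(0 < X ≤ 15), we use:
P(0 < X ≤ 15) = P(X ≤ 15) - P(X ≤ 0)
                 = F(15) - F(0)
                 = 0.831657 - 0.000000
                 = 0.831657

So there's approximately a 83.2% chance that X falls in this range.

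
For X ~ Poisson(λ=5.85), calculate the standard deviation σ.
2.4187

We have X ~ Poisson(λ=5.85).

For a Poisson distribution with λ=5.85:
σ = √Var(X) = 2.4187

The standard deviation is the square root of the variance.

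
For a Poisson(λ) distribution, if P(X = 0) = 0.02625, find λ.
λ = 3.6401

For a Poisson(λ) distribution, the PMF at 0 is:
P(X = 0) = λ^0 e^(-λ) / 0! = e^(-λ)

Given P(X = 0) = 0.02625:
e^(-λ) = 0.02625
-λ = ln(0.02625)
λ = -ln(0.02625) = 3.6401

Verification: e^(-3.6401) = 0.02625 ✓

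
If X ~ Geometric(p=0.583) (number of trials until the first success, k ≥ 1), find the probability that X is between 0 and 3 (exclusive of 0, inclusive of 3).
0.927488

We have X ~ Geometric(p=0.583) (number of trials until the first success, k ≥ 1).

To find P(0 < X ≤ 3), we use:
P(0 < X ≤ 3) = P(X ≤ 3) - P(X ≤ 0)
                 = F(3) - F(0)
                 = 0.927488 - 0.000000
                 = 0.927488

So there's approximately a 92.7% chance that X falls in this range.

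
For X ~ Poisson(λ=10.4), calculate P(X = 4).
0.014834

We have X ~ Poisson(λ=10.4).

For a Poisson distribution, the PMF gives us the probability of each outcome.

Using the PMF formula:
P(X = 4) = 0.014834

Rounded to 4 decimal places: 0.0148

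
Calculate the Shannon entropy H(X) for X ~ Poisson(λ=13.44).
2.7116 nats

We have X ~ Poisson(λ=13.44).

The Shannon entropy measures the uncertainty or information content of the distribution.

For a Poisson distribution with λ=13.44:
H(X) = 2.7116 nats

(In bits, this would be 3.9120 bits.)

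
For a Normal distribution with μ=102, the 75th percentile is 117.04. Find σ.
σ = 22.2983

For X ~ Normal(μ, σ), the p-th percentile satisfies x = μ + z_p × σ,
where z_p = Φ⁻¹(p) is the standard normal quantile.

Step 1: z_{0.75} = Φ⁻¹(0.75) = 0.6745

Step 2: Solve for σ:
117.04 = 102 + 0.6745 × σ
σ = (117.04 - 102) / 0.6745
σ = 15.04 / 0.6745
σ = 22.2983

Verification: μ + z × σ = 102 + 0.6745 × 22.2983 = 117.04 ✓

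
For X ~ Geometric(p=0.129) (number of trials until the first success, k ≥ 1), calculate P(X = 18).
0.012328

We have X ~ Geometric(p=0.129) (number of trials until the first success, k ≥ 1).

For a Geometric distribution, the PMF gives us the probability of each outcome.

Using the PMF formula:
P(X = 18) = 0.012328

Rounded to 4 decimal places: 0.0123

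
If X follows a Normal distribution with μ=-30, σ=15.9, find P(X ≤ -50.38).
0.099963

We have X ~ Normal(μ=-30, σ=15.9).

The CDF gives us P(X ≤ k).

Using the CDF:
P(X ≤ -50.38) = 0.099963

This means there's approximately a 10.0% chance that X is at most -50.38.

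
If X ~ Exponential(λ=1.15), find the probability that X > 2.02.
0.097979

We have X ~ Exponential(λ=1.15).

P(X > 2.02) = 1 - P(X ≤ 2.02)
                = 1 - F(2.02)
                = 1 - 0.902021
                = 0.097979

So there's approximately a 9.8% chance that X exceeds 2.02.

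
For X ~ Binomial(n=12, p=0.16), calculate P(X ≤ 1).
0.405491

We have X ~ Binomial(n=12, p=0.16).

The CDF gives us P(X ≤ k).

Using the CDF:
P(X ≤ 1) = 0.405491

This means there's approximately a 40.5% chance that X is at most 1.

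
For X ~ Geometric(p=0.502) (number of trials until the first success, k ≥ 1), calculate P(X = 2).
0.249996

We have X ~ Geometric(p=0.502) (number of trials until the first success, k ≥ 1).

For a Geometric distribution, the PMF gives us the probability of each outcome.

Using the PMF formula:
P(X = 2) = 0.249996

Rounded to 4 decimal places: 0.2500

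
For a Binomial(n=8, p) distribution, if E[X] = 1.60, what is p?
p = 0.2

For a Binomial(n, p) distribution:
E[X] = n × p

Given n = 8 and E[X] = 1.60:
1.60 = 8 × p
p = 1.60 / 8 = 0.2

Verification: Binomial(8, 0.2) has E[X] = 1.60 ✓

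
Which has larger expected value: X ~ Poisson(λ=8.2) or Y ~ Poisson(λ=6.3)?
X has larger mean (8.2000 > 6.3000)

Compute the expected value for each distribution:

X ~ Poisson(λ=8.2):
E[X] = 8.2000

Y ~ Poisson(λ=6.3):
E[Y] = 6.3000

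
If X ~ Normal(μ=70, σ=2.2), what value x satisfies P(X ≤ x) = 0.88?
72.5850

We have X ~ Normal(μ=70, σ=2.2).

We want to find x such that P(X ≤ x) = 0.88.

This is the 88th percentile, which means 88% of values fall below this point.

Using the inverse CDF (quantile function):
x = F⁻¹(0.88) = 72.5850

Verification: P(X ≤ 72.5850) = 0.88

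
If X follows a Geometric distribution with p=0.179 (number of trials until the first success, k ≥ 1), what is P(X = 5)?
0.081325

We have X ~ Geometric(p=0.179) (number of trials until the first success, k ≥ 1).

For a Geometric distribution, the PMF gives us the probability of each outcome.

Using the PMF formula:
P(X = 5) = 0.081325

Rounded to 4 decimal places: 0.0813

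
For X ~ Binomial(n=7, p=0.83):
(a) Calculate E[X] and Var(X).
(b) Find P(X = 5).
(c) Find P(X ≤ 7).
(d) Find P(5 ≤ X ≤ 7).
(a) E[X] = 5.8100, Var(X) = 0.9877
(b) P(X = 5) = 0.239060
(c) P(X ≤ 7) = 1.000000
(d) P(5 ≤ X ≤ 7) = 0.899480

We have X ~ Binomial(n=7, p=0.83).

(a) Moments:
E[X] = 5.8100
Var(X) = 0.9877
σ = √Var(X) = 0.9938

(b) Point probability using PMF:
P(X = 5) = 0.239060

(c) Cumulative probability using CDF:
P(X ≤ 7) = F(7) = 1.000000

(d) Range probability:
P(5 ≤ X ≤ 7) = P(X ≤ 7) - P(X ≤ 4)
                   = F(7) - F(4)
                   = 1.000000 - 0.100520
                   = 0.899480

This means approximately 89.9% of outcomes fall in the interval [5, 7].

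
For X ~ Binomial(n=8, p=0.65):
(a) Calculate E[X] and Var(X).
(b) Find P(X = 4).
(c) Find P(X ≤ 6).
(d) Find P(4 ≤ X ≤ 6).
(a) E[X] = 5.2000, Var(X) = 1.8200
(b) P(X = 4) = 0.187510
(c) P(X ≤ 6) = 0.830873
(d) P(4 ≤ X ≤ 6) = 0.724782

We have X ~ Binomial(n=8, p=0.65).

(a) Moments:
E[X] = 5.2000
Var(X) = 1.8200
σ = √Var(X) = 1.3491

(b) Point probability using PMF:
P(X = 4) = 0.187510

(c) Cumulative probability using CDF:
P(X ≤ 6) = F(6) = 0.830873

(d) Range probability:
P(4 ≤ X ≤ 6) = P(X ≤ 6) - P(X ≤ 3)
                   = F(6) - F(3)
                   = 0.830873 - 0.106091
                   = 0.724782

This means approximately 72.5% of outcomes fall in the interval [4, 6].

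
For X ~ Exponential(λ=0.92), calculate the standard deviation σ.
1.0870

We have X ~ Exponential(λ=0.92).

For an Exponential distribution with λ=0.92:
σ = √Var(X) = 1.0870

The standard deviation is the square root of the variance.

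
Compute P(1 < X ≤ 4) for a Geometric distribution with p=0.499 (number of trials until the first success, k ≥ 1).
0.437998

We have X ~ Geometric(p=0.499) (number of trials until the first success, k ≥ 1).

To find P(1 < X ≤ 4), we use:
P(1 < X ≤ 4) = P(X ≤ 4) - P(X ≤ 1)
                 = F(4) - F(1)
                 = 0.936998 - 0.499000
                 = 0.437998

So there's approximately a 43.8% chance that X falls in this range.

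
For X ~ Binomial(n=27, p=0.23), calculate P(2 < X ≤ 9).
0.893954

We have X ~ Binomial(n=27, p=0.23).

To find P(2 < X ≤ 9), we use:
P(2 < X ≤ 9) = P(X ≤ 9) - P(X ≤ 2)
                 = F(9) - F(2)
                 = 0.928743 - 0.034789
                 = 0.893954

So there's approximately a 89.4% chance that X falls in this range.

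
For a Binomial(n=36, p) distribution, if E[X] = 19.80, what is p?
p = 0.55

For a Binomial(n, p) distribution:
E[X] = n × p

Given n = 36 and E[X] = 19.80:
19.80 = 36 × p
p = 19.80 / 36 = 0.55

Verification: Binomial(36, 0.55) has E[X] = 19.80 ✓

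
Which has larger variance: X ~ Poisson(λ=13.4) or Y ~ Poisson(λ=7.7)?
X has larger variance (13.4000 > 7.7000)

Compute the variance for each distribution:

X ~ Poisson(λ=13.4):
Var(X) = 13.4000

Y ~ Poisson(λ=7.7):
Var(Y) = 7.7000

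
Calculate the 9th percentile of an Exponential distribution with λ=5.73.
0.0165

We have X ~ Exponential(λ=5.73).

We want to find x such that P(X ≤ x) = 0.09.

This is the 9th percentile, which means 9% of values fall below this point.

Using the inverse CDF (quantile function):
x = F⁻¹(0.09) = 0.0165

Verification: P(X ≤ 0.0165) = 0.09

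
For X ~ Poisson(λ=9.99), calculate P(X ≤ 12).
0.792503

We have X ~ Poisson(λ=9.99).

The CDF gives us P(X ≤ k).

Using the CDF:
P(X ≤ 12) = 0.792503

This means there's approximately a 79.3% chance that X is at most 12.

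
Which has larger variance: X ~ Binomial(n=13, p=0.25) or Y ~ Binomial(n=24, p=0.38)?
Y has larger variance (5.6544 > 2.4375)

Compute the variance for each distribution:

X ~ Binomial(n=13, p=0.25):
Var(X) = 2.4375

Y ~ Binomial(n=24, p=0.38):
Var(Y) = 5.6544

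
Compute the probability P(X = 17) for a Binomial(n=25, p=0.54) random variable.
0.061209

We have X ~ Binomial(n=25, p=0.54).

For a Binomial distribution, the PMF gives us the probability of each outcome.

Using the PMF formula:
P(X = 17) = 0.061209

Rounded to 4 decimal places: 0.0612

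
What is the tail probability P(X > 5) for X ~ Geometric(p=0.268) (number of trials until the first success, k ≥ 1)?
0.210163

We have X ~ Geometric(p=0.268) (number of trials until the first success, k ≥ 1).

P(X > 5) = 1 - P(X ≤ 5)
                = 1 - F(5)
                = 1 - 0.789837
                = 0.210163

So there's approximately a 21.0% chance that X exceeds 5.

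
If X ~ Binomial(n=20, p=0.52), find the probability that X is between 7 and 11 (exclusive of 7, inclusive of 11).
0.590415

We have X ~ Binomial(n=20, p=0.52).

To find P(7 < X ≤ 11), we use:
P(7 < X ≤ 11) = P(X ≤ 11) - P(X ≤ 7)
                 = F(11) - F(7)
                 = 0.687328 - 0.096913
                 = 0.590415

So there's approximately a 59.0% chance that X falls in this range.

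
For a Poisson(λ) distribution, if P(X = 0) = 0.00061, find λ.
λ = 7.4021

For a Poisson(λ) distribution, the PMF at 0 is:
P(X = 0) = λ^0 e^(-λ) / 0! = e^(-λ)

Given P(X = 0) = 0.00061:
e^(-λ) = 0.00061
-λ = ln(0.00061)
λ = -ln(0.00061) = 7.4021

Verification: e^(-7.4021) = 0.00061 ✓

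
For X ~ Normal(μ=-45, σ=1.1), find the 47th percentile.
-45.0828

We have X ~ Normal(μ=-45, σ=1.1).

We want to find x such that P(X ≤ x) = 0.47.

This is the 47th percentile, which means 47% of values fall below this point.

Using the inverse CDF (quantile function):
x = F⁻¹(0.47) = -45.0828

Verification: P(X ≤ -45.0828) = 0.47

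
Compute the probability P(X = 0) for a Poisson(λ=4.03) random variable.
0.017774

We have X ~ Poisson(λ=4.03).

For a Poisson distribution, the PMF gives us the probability of each outcome.

Using the PMF formula:
P(X = 0) = 0.017774

Rounded to 4 decimal places: 0.0178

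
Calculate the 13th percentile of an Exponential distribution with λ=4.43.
0.0314

We have X ~ Exponential(λ=4.43).

We want to find x such that P(X ≤ x) = 0.13.

This is the 13th percentile, which means 13% of values fall below this point.

Using the inverse CDF (quantile function):
x = F⁻¹(0.13) = 0.0314

Verification: P(X ≤ 0.0314) = 0.13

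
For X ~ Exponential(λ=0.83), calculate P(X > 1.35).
0.326117

We have X ~ Exponential(λ=0.83).

P(X > 1.35) = 1 - P(X ≤ 1.35)
                = 1 - F(1.35)
                = 1 - 0.673883
                = 0.326117

So there's approximately a 32.6% chance that X exceeds 1.35.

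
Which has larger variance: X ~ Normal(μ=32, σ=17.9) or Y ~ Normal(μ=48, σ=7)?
X has larger variance (320.4100 > 49.0000)

Compute the variance for each distribution:

X ~ Normal(μ=32, σ=17.9):
Var(X) = 320.4100

Y ~ Normal(μ=48, σ=7):
Var(Y) = 49.0000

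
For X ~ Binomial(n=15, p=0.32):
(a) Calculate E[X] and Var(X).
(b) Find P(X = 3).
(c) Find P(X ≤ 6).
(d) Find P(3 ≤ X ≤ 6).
(a) E[X] = 4.8000, Var(X) = 3.2640
(b) P(X = 3) = 0.145736
(c) P(X ≤ 6) = 0.827790
(d) P(3 ≤ X ≤ 6) = 0.731554

We have X ~ Binomial(n=15, p=0.32).

(a) Moments:
E[X] = 4.8000
Var(X) = 3.2640
σ = √Var(X) = 1.8067

(b) Point probability using PMF:
P(X = 3) = 0.145736

(c) Cumulative probability using CDF:
P(X ≤ 6) = F(6) = 0.827790

(d) Range probability:
P(3 ≤ X ≤ 6) = P(X ≤ 6) - P(X ≤ 2)
                   = F(6) - F(2)
                   = 0.827790 - 0.096236
                   = 0.731554

This means approximately 73.2% of outcomes fall in the interval [3, 6].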